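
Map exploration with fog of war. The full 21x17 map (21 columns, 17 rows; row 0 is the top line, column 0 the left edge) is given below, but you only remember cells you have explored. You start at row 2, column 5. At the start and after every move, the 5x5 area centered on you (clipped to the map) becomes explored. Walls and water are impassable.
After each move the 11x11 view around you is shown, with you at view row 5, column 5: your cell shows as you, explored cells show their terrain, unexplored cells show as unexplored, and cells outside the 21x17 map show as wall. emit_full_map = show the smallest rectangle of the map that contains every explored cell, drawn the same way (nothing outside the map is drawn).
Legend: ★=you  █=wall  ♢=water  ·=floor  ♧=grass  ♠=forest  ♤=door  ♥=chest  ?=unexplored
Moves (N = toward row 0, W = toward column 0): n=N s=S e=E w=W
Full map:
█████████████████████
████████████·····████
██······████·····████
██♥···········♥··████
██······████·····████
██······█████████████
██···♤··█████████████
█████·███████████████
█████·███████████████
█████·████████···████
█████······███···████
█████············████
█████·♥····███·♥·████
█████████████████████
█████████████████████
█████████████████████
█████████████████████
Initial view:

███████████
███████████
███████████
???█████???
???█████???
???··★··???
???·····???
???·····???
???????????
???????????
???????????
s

███████████
███████████
???█████???
???█████???
???·····???
???··★··???
???·····???
???·····???
???????????
???????????
???????????

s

███████████
???█████???
???█████???
???·····???
???·····???
???··★··???
???·····???
???··♤··???
???????????
???????????
???????????

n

███████████
███████████
???█████???
???█████???
???·····???
???··★··???
???·····???
???·····???
???··♤··???
???????????
???????????

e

███████████
███████████
??█████????
??██████???
??·····█???
??···★··???
??·····█???
??·····█???
??··♤··????
???????????
???????????

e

███████████
███████████
?█████?????
?███████???
?·····██???
?····★··???
?·····██???
?·····██???
?··♤··?????
???????????
???????????

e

███████████
███████████
█████??????
████████???
·····███???
·····★··???
·····███???
·····███???
··♤··??????
???????????
???????????

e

███████████
███████████
████???????
████████???
····████???
·····★··???
····████???
····████???
·♤··???????
???????????
???????????

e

███████████
███████████
███????????
███████·???
···████·???
·····★··???
···████·???
···█████???
♤··????????
???????????
???????????

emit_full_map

█████?????
█████████·
·····████·
·······★··
·····████·
·····█████
··♤··?????

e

███████████
███████████
██?????????
██████··???
··████··???
·····★··???
··████··???
··██████???
··?????????
???????????
???????????

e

███████████
███████████
█??????????
█████···???
·████···???
·····★·♥???
·████···???
·███████???
·??????????
???????????
???????????

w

███████████
███████████
██?????????
██████···??
··████···??
·····★··♥??
··████···??
··███████??
··?????????
???????????
???????????

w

███████████
███████████
███????????
███████···?
···████···?
·····★···♥?
···████···?
···███████?
♤··????????
???????????
???????????

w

███████████
███████████
████???????
████████···
····████···
·····★····♥
····████···
····███████
·♤··???????
???????????
???????????

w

███████████
███████████
█████??????
█████████··
·····████··
·····★·····
·····████··
·····██████
··♤··??????
???????????
???????????

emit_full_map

█████???????
█████████···
·····████···
·····★·····♥
·····████···
·····███████
··♤··???????

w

███████████
███████████
?█████?????
?█████████·
?·····████·
?····★·····
?·····████·
?·····█████
?··♤··?????
???????????
???????????

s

███████████
?█████?????
?█████████·
?·····████·
?··········
?····★████·
?·····█████
?··♤··██???
???????????
???????????
???????????

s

?█████?????
?█████████·
?·····████·
?··········
?·····████·
?····★█████
?··♤··██???
???·████???
???????????
???????????
???????????

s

?█████████·
?·····████·
?··········
?·····████·
?·····█████
?··♤·★██???
???·████???
???·████???
???????????
???????????
???????????

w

??█████████
??·····████
??·········
??·····████
??·····████
??··♤★·██??
???█·████??
???█·████??
???????????
???????????
???????????

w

???████████
???·····███
???········
???·····███
???·····███
???··★··██?
???██·████?
???██·████?
???????????
???????????
???????????

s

???·····███
???········
???·····███
???·····███
???··♤··██?
???██★████?
???██·████?
???██·██???
???????????
???????????
???????????

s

???········
???·····███
???·····███
???··♤··██?
???██·████?
???██★████?
???██·██???
???██···???
???????????
???????????
???????????

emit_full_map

█████???????
█████████···
·····████···
···········♥
·····████···
·····███████
··♤··██?????
██·████?????
██★████?????
██·██???????
██···???????

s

???·····███
???·····███
???··♤··██?
???██·████?
???██·████?
???██★██???
???██···???
???██···???
???????????
???????????
???????????

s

???·····███
???··♤··██?
???██·████?
???██·████?
???██·██???
???██★··???
???██···???
???██·♥·???
???????????
???????????
???????????

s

???··♤··██?
???██·████?
???██·████?
???██·██???
???██···???
???██★··???
???██·♥·???
???█████???
???????????
???????????
???????????

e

??··♤··██??
??██·████??
??██·████??
??██·███???
??██····???
??██·★··???
??██·♥··???
??██████???
???????????
???????????
???????????

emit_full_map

█████???????
█████████···
·····████···
···········♥
·····████···
·····███████
··♤··██?????
██·████?????
██·████?????
██·███??????
██····??????
██·★··??????
██·♥··??????
██████??????

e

?··♤··██???
?██·████???
?██·████???
?██·████???
?██·····???
?██··★··???
?██·♥···???
?███████???
???????????
???????????
???????????

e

··♤··██????
██·████????
██·████????
██·█████???
██······???
██···★··???
██·♥····???
████████???
???????????
???????????
???????????

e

·♤··██?????
█·████?????
█·████?????
█·██████???
█······█???
█····★··???
█·♥····█???
████████???
???????????
???????????
???????????

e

♤··██??????
·████??????
·████??????
·███████???
······██???
·····★··???
·♥····██???
████████???
???????????
???????????
???????????

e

··██???????
████???????
████???????
████████???
·····███???
·····★··???
♥····███???
████████???
???????????
???????????
???????????

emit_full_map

█████???????
█████████···
·····████···
···········♥
·····████···
·····███████
··♤··██?????
██·████?????
██·████?????
██·████████?
██······███?
██······★··?
██·♥····███?
███████████?


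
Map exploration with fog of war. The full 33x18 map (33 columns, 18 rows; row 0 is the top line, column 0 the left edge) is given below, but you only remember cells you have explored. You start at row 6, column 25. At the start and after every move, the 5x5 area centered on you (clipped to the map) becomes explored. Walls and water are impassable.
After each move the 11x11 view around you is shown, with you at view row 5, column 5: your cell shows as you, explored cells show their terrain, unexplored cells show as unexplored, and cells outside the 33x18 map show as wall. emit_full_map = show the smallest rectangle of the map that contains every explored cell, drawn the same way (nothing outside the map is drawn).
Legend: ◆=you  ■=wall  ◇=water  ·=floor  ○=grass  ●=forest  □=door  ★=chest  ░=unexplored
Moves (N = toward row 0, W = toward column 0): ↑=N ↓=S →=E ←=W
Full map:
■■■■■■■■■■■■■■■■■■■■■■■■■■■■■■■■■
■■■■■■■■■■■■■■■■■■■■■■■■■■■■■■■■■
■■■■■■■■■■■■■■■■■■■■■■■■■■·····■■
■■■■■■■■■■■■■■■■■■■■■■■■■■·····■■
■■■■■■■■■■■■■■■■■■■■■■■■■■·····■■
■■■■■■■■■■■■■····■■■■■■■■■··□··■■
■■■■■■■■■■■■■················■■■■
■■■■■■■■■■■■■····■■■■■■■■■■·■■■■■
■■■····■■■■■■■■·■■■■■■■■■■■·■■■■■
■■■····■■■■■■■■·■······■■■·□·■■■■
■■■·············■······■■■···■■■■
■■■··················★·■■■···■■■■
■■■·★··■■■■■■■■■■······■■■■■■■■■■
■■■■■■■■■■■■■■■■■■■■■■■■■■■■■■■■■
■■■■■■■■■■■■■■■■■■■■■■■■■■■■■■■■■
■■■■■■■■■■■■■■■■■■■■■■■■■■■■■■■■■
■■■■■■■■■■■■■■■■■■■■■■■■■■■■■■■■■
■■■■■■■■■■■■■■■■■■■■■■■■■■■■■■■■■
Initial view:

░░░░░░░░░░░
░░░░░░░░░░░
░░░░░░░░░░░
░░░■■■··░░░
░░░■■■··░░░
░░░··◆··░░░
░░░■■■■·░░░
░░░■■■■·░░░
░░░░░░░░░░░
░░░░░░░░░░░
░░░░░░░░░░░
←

░░░░░░░░░░░
░░░░░░░░░░░
░░░░░░░░░░░
░░░■■■■··░░
░░░■■■■··░░
░░░··◆···░░
░░░■■■■■·░░
░░░■■■■■·░░
░░░░░░░░░░░
░░░░░░░░░░░
░░░░░░░░░░░

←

░░░░░░░░░░░
░░░░░░░░░░░
░░░░░░░░░░░
░░░■■■■■··░
░░░■■■■■··░
░░░··◆····░
░░░■■■■■■·░
░░░■■■■■■·░
░░░░░░░░░░░
░░░░░░░░░░░
░░░░░░░░░░░

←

░░░░░░░░░░░
░░░░░░░░░░░
░░░░░░░░░░░
░░░■■■■■■··
░░░■■■■■■··
░░░··◆·····
░░░■■■■■■■·
░░░■■■■■■■·
░░░░░░░░░░░
░░░░░░░░░░░
░░░░░░░░░░░

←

░░░░░░░░░░░
░░░░░░░░░░░
░░░░░░░░░░░
░░░■■■■■■■·
░░░■■■■■■■·
░░░··◆·····
░░░■■■■■■■■
░░░■■■■■■■■
░░░░░░░░░░░
░░░░░░░░░░░
░░░░░░░░░░░

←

░░░░░░░░░░░
░░░░░░░░░░░
░░░░░░░░░░░
░░░■■■■■■■■
░░░■■■■■■■■
░░░··◆·····
░░░■■■■■■■■
░░░■■■■■■■■
░░░░░░░░░░░
░░░░░░░░░░░
░░░░░░░░░░░

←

░░░░░░░░░░░
░░░░░░░░░░░
░░░░░░░░░░░
░░░■■■■■■■■
░░░■■■■■■■■
░░░··◆·····
░░░■■■■■■■■
░░░■■■■■■■■
░░░░░░░░░░░
░░░░░░░░░░░
░░░░░░░░░░░

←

░░░░░░░░░░░
░░░░░░░░░░░
░░░░░░░░░░░
░░░■■■■■■■■
░░░·■■■■■■■
░░░··◆·····
░░░·■■■■■■■
░░░■■■■■■■■
░░░░░░░░░░░
░░░░░░░░░░░
░░░░░░░░░░░

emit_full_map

■■■■■■■■■■··
·■■■■■■■■■··
··◆·········
·■■■■■■■■■■·
■■■■■■■■■■■·

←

░░░░░░░░░░░
░░░░░░░░░░░
░░░░░░░░░░░
░░░■■■■■■■■
░░░··■■■■■■
░░░··◆·····
░░░··■■■■■■
░░░·■■■■■■■
░░░░░░░░░░░
░░░░░░░░░░░
░░░░░░░░░░░

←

░░░░░░░░░░░
░░░░░░░░░░░
░░░░░░░░░░░
░░░■■■■■■■■
░░░···■■■■■
░░░··◆·····
░░░···■■■■■
░░░■·■■■■■■
░░░░░░░░░░░
░░░░░░░░░░░
░░░░░░░░░░░

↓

░░░░░░░░░░░
░░░░░░░░░░░
░░░■■■■■■■■
░░░···■■■■■
░░░········
░░░··◆■■■■■
░░░■·■■■■■■
░░░■·■··░░░
░░░░░░░░░░░
░░░░░░░░░░░
░░░░░░░░░░░

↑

░░░░░░░░░░░
░░░░░░░░░░░
░░░░░░░░░░░
░░░■■■■■■■■
░░░···■■■■■
░░░··◆·····
░░░···■■■■■
░░░■·■■■■■■
░░░■·■··░░░
░░░░░░░░░░░
░░░░░░░░░░░

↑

░░░░░░░░░░░
░░░░░░░░░░░
░░░░░░░░░░░
░░░■■■■■░░░
░░░■■■■■■■■
░░░··◆■■■■■
░░░········
░░░···■■■■■
░░░■·■■■■■■
░░░■·■··░░░
░░░░░░░░░░░

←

░░░░░░░░░░░
░░░░░░░░░░░
░░░░░░░░░░░
░░░■■■■■■░░
░░░■■■■■■■■
░░░··◆·■■■■
░░░········
░░░····■■■■
░░░░■·■■■■■
░░░░■·■··░░
░░░░░░░░░░░

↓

░░░░░░░░░░░
░░░░░░░░░░░
░░░■■■■■■░░
░░░■■■■■■■■
░░░····■■■■
░░░··◆·····
░░░····■■■■
░░░■■·■■■■■
░░░░■·■··░░
░░░░░░░░░░░
░░░░░░░░░░░

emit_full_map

■■■■■■░░░░░░░░░
■■■■■■■■■■■■■··
····■■■■■■■■■··
··◆············
····■■■■■■■■■■·
■■·■■■■■■■■■■■·
░■·■··░░░░░░░░░

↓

░░░░░░░░░░░
░░░■■■■■■░░
░░░■■■■■■■■
░░░····■■■■
░░░········
░░░··◆·■■■■
░░░■■·■■■■■
░░░■■·■··░░
░░░░░░░░░░░
░░░░░░░░░░░
░░░░░░░░░░░

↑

░░░░░░░░░░░
░░░░░░░░░░░
░░░■■■■■■░░
░░░■■■■■■■■
░░░····■■■■
░░░··◆·····
░░░····■■■■
░░░■■·■■■■■
░░░■■·■··░░
░░░░░░░░░░░
░░░░░░░░░░░

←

░░░░░░░░░░░
░░░░░░░░░░░
░░░░■■■■■■░
░░░■■■■■■■■
░░░■····■■■
░░░■·◆·····
░░░■····■■■
░░░■■■·■■■■
░░░░■■·■··░
░░░░░░░░░░░
░░░░░░░░░░░

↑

░░░░░░░░░░░
░░░░░░░░░░░
░░░░░░░░░░░
░░░■■■■■■■░
░░░■■■■■■■■
░░░■·◆··■■■
░░░■·······
░░░■····■■■
░░░■■■·■■■■
░░░░■■·■··░
░░░░░░░░░░░

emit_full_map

■■■■■■■░░░░░░░░░
■■■■■■■■■■■■■■··
■·◆··■■■■■■■■■··
■···············
■····■■■■■■■■■■·
■■■·■■■■■■■■■■■·
░■■·■··░░░░░░░░░

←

░░░░░░░░░░░
░░░░░░░░░░░
░░░░░░░░░░░
░░░■■■■■■■■
░░░■■■■■■■■
░░░■■◆···■■
░░░■■······
░░░■■····■■
░░░░■■■·■■■
░░░░░■■·■··
░░░░░░░░░░░

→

░░░░░░░░░░░
░░░░░░░░░░░
░░░░░░░░░░░
░░■■■■■■■■░
░░■■■■■■■■■
░░■■·◆··■■■
░░■■·······
░░■■····■■■
░░░■■■·■■■■
░░░░■■·■··░
░░░░░░░░░░░

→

░░░░░░░░░░░
░░░░░░░░░░░
░░░░░░░░░░░
░■■■■■■■■░░
░■■■■■■■■■■
░■■··◆·■■■■
░■■········
░■■····■■■■
░░■■■·■■■■■
░░░■■·■··░░
░░░░░░░░░░░

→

░░░░░░░░░░░
░░░░░░░░░░░
░░░░░░░░░░░
■■■■■■■■░░░
■■■■■■■■■■■
■■···◆■■■■■
■■·········
■■····■■■■■
░■■■·■■■■■■
░░■■·■··░░░
░░░░░░░░░░░

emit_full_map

■■■■■■■■░░░░░░░░░
■■■■■■■■■■■■■■■··
■■···◆■■■■■■■■■··
■■···············
■■····■■■■■■■■■■·
░■■■·■■■■■■■■■■■·
░░■■·■··░░░░░░░░░

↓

░░░░░░░░░░░
░░░░░░░░░░░
■■■■■■■■░░░
■■■■■■■■■■■
■■····■■■■■
■■···◆·····
■■····■■■■■
░■■■·■■■■■■
░░■■·■··░░░
░░░░░░░░░░░
░░░░░░░░░░░

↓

░░░░░░░░░░░
■■■■■■■■░░░
■■■■■■■■■■■
■■····■■■■■
■■·········
■■···◆■■■■■
░■■■·■■■■■■
░░■■·■··░░░
░░░░░░░░░░░
░░░░░░░░░░░
░░░░░░░░░░░

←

░░░░░░░░░░░
░■■■■■■■■░░
░■■■■■■■■■■
░■■····■■■■
░■■········
░■■··◆·■■■■
░░■■■·■■■■■
░░░■■·■··░░
░░░░░░░░░░░
░░░░░░░░░░░
░░░░░░░░░░░

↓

░■■■■■■■■░░
░■■■■■■■■■■
░■■····■■■■
░■■········
░■■····■■■■
░░■■■◆■■■■■
░░░■■·■··░░
░░░···■·░░░
░░░░░░░░░░░
░░░░░░░░░░░
░░░░░░░░░░░

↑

░░░░░░░░░░░
░■■■■■■■■░░
░■■■■■■■■■■
░■■····■■■■
░■■········
░■■··◆·■■■■
░░■■■·■■■■■
░░░■■·■··░░
░░░···■·░░░
░░░░░░░░░░░
░░░░░░░░░░░

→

░░░░░░░░░░░
■■■■■■■■░░░
■■■■■■■■■■■
■■····■■■■■
■■·········
■■···◆■■■■■
░■■■·■■■■■■
░░■■·■··░░░
░░···■·░░░░
░░░░░░░░░░░
░░░░░░░░░░░

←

░░░░░░░░░░░
░■■■■■■■■░░
░■■■■■■■■■■
░■■····■■■■
░■■········
░■■··◆·■■■■
░░■■■·■■■■■
░░░■■·■··░░
░░░···■·░░░
░░░░░░░░░░░
░░░░░░░░░░░

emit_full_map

■■■■■■■■░░░░░░░░░
■■■■■■■■■■■■■■■··
■■····■■■■■■■■■··
■■···············
■■··◆·■■■■■■■■■■·
░■■■·■■■■■■■■■■■·
░░■■·■··░░░░░░░░░
░░···■·░░░░░░░░░░


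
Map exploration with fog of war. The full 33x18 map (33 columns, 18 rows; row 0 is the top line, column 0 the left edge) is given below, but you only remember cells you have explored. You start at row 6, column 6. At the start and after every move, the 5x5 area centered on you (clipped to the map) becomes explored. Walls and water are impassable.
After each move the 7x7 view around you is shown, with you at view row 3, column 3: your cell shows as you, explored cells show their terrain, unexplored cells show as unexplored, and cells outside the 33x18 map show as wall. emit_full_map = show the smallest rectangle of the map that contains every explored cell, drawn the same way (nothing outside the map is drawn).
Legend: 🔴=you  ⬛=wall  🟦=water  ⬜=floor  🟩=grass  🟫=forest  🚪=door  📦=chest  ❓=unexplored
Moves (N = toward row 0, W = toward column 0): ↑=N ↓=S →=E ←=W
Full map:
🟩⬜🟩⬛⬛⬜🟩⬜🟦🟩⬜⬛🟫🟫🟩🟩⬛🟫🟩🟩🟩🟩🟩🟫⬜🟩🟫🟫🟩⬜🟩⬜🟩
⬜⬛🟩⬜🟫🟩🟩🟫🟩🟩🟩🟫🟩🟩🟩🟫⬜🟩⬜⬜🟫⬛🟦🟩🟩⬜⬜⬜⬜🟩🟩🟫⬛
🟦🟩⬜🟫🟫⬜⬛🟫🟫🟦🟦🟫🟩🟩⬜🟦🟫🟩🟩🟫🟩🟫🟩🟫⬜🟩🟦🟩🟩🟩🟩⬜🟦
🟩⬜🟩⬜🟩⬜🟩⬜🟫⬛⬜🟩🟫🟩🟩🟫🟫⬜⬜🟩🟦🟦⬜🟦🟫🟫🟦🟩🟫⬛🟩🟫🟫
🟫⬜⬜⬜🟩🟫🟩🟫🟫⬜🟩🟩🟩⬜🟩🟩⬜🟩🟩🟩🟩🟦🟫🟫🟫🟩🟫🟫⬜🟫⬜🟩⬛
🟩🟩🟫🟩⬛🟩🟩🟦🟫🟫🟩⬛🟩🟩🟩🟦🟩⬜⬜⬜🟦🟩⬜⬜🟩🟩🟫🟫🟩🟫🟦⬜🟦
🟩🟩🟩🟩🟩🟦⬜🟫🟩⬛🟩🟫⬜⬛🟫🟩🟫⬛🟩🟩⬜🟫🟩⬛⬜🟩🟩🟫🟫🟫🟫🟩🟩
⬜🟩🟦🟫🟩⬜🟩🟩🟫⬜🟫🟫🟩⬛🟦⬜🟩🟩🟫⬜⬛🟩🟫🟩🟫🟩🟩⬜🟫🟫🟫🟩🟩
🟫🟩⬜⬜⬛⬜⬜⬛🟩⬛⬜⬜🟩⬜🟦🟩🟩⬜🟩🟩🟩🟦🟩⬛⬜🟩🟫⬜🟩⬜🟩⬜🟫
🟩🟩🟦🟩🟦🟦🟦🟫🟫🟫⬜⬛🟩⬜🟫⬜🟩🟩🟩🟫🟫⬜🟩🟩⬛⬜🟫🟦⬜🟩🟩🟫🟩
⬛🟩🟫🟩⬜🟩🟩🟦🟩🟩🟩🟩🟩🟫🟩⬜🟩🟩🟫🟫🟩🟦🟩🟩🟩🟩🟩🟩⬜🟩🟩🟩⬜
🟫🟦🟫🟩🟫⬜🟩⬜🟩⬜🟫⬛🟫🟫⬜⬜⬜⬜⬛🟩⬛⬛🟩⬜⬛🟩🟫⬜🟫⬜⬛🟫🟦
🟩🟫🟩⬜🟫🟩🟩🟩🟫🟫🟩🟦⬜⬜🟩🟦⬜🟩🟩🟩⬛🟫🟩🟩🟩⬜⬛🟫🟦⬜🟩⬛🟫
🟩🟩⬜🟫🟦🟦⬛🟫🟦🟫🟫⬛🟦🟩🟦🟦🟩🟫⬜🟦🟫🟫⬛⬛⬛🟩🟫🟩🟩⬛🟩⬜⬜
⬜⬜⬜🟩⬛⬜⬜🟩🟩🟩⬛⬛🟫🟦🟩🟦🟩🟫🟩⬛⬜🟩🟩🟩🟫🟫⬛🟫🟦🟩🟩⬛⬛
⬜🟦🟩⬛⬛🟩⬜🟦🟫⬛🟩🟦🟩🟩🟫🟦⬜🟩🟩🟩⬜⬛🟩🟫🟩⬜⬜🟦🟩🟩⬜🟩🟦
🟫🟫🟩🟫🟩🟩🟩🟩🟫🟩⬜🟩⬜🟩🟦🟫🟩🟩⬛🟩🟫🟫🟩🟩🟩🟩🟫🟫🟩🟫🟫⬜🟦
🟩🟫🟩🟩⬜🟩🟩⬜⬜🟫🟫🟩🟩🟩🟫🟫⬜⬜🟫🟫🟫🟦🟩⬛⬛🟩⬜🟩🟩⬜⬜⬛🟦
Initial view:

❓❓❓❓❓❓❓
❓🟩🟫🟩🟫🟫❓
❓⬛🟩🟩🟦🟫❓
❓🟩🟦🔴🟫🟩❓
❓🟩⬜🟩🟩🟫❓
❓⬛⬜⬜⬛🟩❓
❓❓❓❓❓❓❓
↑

❓❓❓❓❓❓❓
❓🟩⬜🟩⬜🟫❓
❓🟩🟫🟩🟫🟫❓
❓⬛🟩🔴🟦🟫❓
❓🟩🟦⬜🟫🟩❓
❓🟩⬜🟩🟩🟫❓
❓⬛⬜⬜⬛🟩❓

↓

❓🟩⬜🟩⬜🟫❓
❓🟩🟫🟩🟫🟫❓
❓⬛🟩🟩🟦🟫❓
❓🟩🟦🔴🟫🟩❓
❓🟩⬜🟩🟩🟫❓
❓⬛⬜⬜⬛🟩❓
❓❓❓❓❓❓❓

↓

❓🟩🟫🟩🟫🟫❓
❓⬛🟩🟩🟦🟫❓
❓🟩🟦⬜🟫🟩❓
❓🟩⬜🔴🟩🟫❓
❓⬛⬜⬜⬛🟩❓
❓🟦🟦🟦🟫🟫❓
❓❓❓❓❓❓❓

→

🟩🟫🟩🟫🟫❓❓
⬛🟩🟩🟦🟫🟫❓
🟩🟦⬜🟫🟩⬛❓
🟩⬜🟩🔴🟫⬜❓
⬛⬜⬜⬛🟩⬛❓
🟦🟦🟦🟫🟫🟫❓
❓❓❓❓❓❓❓

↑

🟩⬜🟩⬜🟫❓❓
🟩🟫🟩🟫🟫⬜❓
⬛🟩🟩🟦🟫🟫❓
🟩🟦⬜🔴🟩⬛❓
🟩⬜🟩🟩🟫⬜❓
⬛⬜⬜⬛🟩⬛❓
🟦🟦🟦🟫🟫🟫❓

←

❓🟩⬜🟩⬜🟫❓
❓🟩🟫🟩🟫🟫⬜
❓⬛🟩🟩🟦🟫🟫
❓🟩🟦🔴🟫🟩⬛
❓🟩⬜🟩🟩🟫⬜
❓⬛⬜⬜⬛🟩⬛
❓🟦🟦🟦🟫🟫🟫

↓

❓🟩🟫🟩🟫🟫⬜
❓⬛🟩🟩🟦🟫🟫
❓🟩🟦⬜🟫🟩⬛
❓🟩⬜🔴🟩🟫⬜
❓⬛⬜⬜⬛🟩⬛
❓🟦🟦🟦🟫🟫🟫
❓❓❓❓❓❓❓

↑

❓🟩⬜🟩⬜🟫❓
❓🟩🟫🟩🟫🟫⬜
❓⬛🟩🟩🟦🟫🟫
❓🟩🟦🔴🟫🟩⬛
❓🟩⬜🟩🟩🟫⬜
❓⬛⬜⬜⬛🟩⬛
❓🟦🟦🟦🟫🟫🟫

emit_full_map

🟩⬜🟩⬜🟫❓
🟩🟫🟩🟫🟫⬜
⬛🟩🟩🟦🟫🟫
🟩🟦🔴🟫🟩⬛
🟩⬜🟩🟩🟫⬜
⬛⬜⬜⬛🟩⬛
🟦🟦🟦🟫🟫🟫

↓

❓🟩🟫🟩🟫🟫⬜
❓⬛🟩🟩🟦🟫🟫
❓🟩🟦⬜🟫🟩⬛
❓🟩⬜🔴🟩🟫⬜
❓⬛⬜⬜⬛🟩⬛
❓🟦🟦🟦🟫🟫🟫
❓❓❓❓❓❓❓


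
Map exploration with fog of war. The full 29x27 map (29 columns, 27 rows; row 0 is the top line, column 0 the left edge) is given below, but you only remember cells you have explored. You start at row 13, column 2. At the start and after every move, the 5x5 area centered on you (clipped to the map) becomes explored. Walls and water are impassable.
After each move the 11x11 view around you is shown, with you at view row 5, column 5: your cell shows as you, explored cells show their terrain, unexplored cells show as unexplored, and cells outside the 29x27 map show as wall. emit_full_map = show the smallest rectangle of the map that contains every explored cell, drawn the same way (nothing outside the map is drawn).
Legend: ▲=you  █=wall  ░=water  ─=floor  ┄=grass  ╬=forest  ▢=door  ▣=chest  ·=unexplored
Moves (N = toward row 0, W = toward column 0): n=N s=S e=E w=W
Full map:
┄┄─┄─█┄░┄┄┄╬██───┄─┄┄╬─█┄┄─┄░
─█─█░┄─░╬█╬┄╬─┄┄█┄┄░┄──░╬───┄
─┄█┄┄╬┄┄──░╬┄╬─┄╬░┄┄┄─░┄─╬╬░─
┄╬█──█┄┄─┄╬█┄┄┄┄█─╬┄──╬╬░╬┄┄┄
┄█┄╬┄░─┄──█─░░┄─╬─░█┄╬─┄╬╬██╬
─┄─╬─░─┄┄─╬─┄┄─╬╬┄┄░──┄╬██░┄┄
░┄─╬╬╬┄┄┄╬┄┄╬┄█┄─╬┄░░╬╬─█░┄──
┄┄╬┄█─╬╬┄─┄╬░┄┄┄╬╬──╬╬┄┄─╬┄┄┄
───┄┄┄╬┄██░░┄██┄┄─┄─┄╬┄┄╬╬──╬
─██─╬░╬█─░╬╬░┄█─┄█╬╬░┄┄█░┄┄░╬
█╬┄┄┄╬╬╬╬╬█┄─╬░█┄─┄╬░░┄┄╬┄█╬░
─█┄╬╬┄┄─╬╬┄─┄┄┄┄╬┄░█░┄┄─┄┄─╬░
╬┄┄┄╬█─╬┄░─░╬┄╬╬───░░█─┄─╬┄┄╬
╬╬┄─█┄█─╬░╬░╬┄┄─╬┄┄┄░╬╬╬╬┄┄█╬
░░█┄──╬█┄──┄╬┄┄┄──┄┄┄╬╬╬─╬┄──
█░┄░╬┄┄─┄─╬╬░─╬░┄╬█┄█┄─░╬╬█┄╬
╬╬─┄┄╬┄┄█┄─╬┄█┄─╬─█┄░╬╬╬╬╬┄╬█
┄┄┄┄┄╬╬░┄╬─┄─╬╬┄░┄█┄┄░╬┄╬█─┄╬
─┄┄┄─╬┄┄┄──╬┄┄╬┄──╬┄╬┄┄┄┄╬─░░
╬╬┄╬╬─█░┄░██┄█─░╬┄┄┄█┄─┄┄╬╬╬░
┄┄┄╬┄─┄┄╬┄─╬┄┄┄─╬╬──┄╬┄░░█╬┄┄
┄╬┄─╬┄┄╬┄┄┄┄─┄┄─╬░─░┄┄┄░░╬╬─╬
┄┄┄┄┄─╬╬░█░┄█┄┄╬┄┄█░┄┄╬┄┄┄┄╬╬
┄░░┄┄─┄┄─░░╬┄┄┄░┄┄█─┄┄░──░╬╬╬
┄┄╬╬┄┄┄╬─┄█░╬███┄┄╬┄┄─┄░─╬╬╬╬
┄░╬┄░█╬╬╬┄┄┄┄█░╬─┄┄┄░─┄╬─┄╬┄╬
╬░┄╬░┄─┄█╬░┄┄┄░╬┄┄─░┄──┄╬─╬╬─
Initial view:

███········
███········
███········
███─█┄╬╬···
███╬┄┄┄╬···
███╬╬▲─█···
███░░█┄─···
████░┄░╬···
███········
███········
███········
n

███········
███········
███········
████╬┄┄┄···
███─█┄╬╬···
███╬┄▲┄╬···
███╬╬┄─█···
███░░█┄─···
████░┄░╬···
███········
███········

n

███········
███········
███········
███─██─╬···
████╬┄┄┄···
███─█▲╬╬···
███╬┄┄┄╬···
███╬╬┄─█···
███░░█┄─···
████░┄░╬···
███········

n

███········
███········
███········
███───┄┄···
███─██─╬···
████╬▲┄┄···
███─█┄╬╬···
███╬┄┄┄╬···
███╬╬┄─█···
███░░█┄─···
████░┄░╬···

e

██·········
██·········
██·········
██───┄┄┄···
██─██─╬░···
███╬┄▲┄╬···
██─█┄╬╬┄···
██╬┄┄┄╬█···
██╬╬┄─█····
██░░█┄─····
███░┄░╬····

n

██·········
██·········
██·········
██·┄╬┄█─···
██───┄┄┄···
██─██▲╬░···
███╬┄┄┄╬···
██─█┄╬╬┄···
██╬┄┄┄╬█···
██╬╬┄─█····
██░░█┄─····

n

██·········
██·········
██·········
██·┄─╬╬╬···
██·┄╬┄█─···
██───▲┄┄···
██─██─╬░···
███╬┄┄┄╬···
██─█┄╬╬┄···
██╬┄┄┄╬█···
██╬╬┄─█····

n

██·········
██·········
██·········
██·┄─╬─░···
██·┄─╬╬╬···
██·┄╬▲█─···
██───┄┄┄···
██─██─╬░···
███╬┄┄┄╬···
██─█┄╬╬┄···
██╬┄┄┄╬█···

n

██·········
██·········
██·········
██·█┄╬┄░···
██·┄─╬─░···
██·┄─▲╬╬···
██·┄╬┄█─···
██───┄┄┄···
██─██─╬░···
███╬┄┄┄╬···
██─█┄╬╬┄···

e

█··········
█··········
█··········
█·█┄╬┄░─···
█·┄─╬─░─···
█·┄─╬▲╬┄···
█·┄╬┄█─╬···
█───┄┄┄╬···
█─██─╬░····
██╬┄┄┄╬····
█─█┄╬╬┄····

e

···········
···········
···········
·█┄╬┄░─┄···
·┄─╬─░─┄···
·┄─╬╬▲┄┄···
·┄╬┄█─╬╬···
───┄┄┄╬┄···
─██─╬░·····
█╬┄┄┄╬·····
─█┄╬╬┄·····

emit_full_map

·█┄╬┄░─┄
·┄─╬─░─┄
·┄─╬╬▲┄┄
·┄╬┄█─╬╬
───┄┄┄╬┄
─██─╬░··
█╬┄┄┄╬··
─█┄╬╬┄··
╬┄┄┄╬█··
╬╬┄─█···
░░█┄─···
█░┄░╬···

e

···········
···········
···········
█┄╬┄░─┄─···
┄─╬─░─┄┄···
┄─╬╬╬▲┄┄···
┄╬┄█─╬╬┄···
──┄┄┄╬┄█···
██─╬░······
╬┄┄┄╬······
█┄╬╬┄······

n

···········
···········
···········
···─█┄┄─···
█┄╬┄░─┄─···
┄─╬─░▲┄┄···
┄─╬╬╬┄┄┄···
┄╬┄█─╬╬┄···
──┄┄┄╬┄█···
██─╬░······
╬┄┄┄╬······

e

···········
···········
···········
··─█┄┄─┄···
┄╬┄░─┄──···
─╬─░─▲┄─···
─╬╬╬┄┄┄╬···
╬┄█─╬╬┄─···
─┄┄┄╬┄█····
█─╬░·······
┄┄┄╬·······

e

···········
···········
···········
·─█┄┄─┄╬···
╬┄░─┄──█···
╬─░─┄▲─╬···
╬╬╬┄┄┄╬┄···
┄█─╬╬┄─┄···
┄┄┄╬┄█·····
─╬░········
┄┄╬········

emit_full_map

····─█┄┄─┄╬
·█┄╬┄░─┄──█
·┄─╬─░─┄▲─╬
·┄─╬╬╬┄┄┄╬┄
·┄╬┄█─╬╬┄─┄
───┄┄┄╬┄█··
─██─╬░·····
█╬┄┄┄╬·····
─█┄╬╬┄·····
╬┄┄┄╬█·····
╬╬┄─█······
░░█┄─······
█░┄░╬······

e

···········
···········
···········
─█┄┄─┄╬█···
┄░─┄──█─···
─░─┄┄▲╬─···
╬╬┄┄┄╬┄┄···
█─╬╬┄─┄╬···
┄┄╬┄█······
╬░·········
┄╬·········

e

···········
···········
···········
█┄┄─┄╬█┄···
░─┄──█─░···
░─┄┄─▲─┄···
╬┄┄┄╬┄┄╬···
─╬╬┄─┄╬░···
┄╬┄█·······
░··········
╬··········

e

···········
···········
···········
┄┄─┄╬█┄┄···
─┄──█─░░···
─┄┄─╬▲┄┄···
┄┄┄╬┄┄╬┄···
╬╬┄─┄╬░┄···
╬┄█········
···········
···········

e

···········
···········
···········
┄─┄╬█┄┄┄···
┄──█─░░┄···
┄┄─╬─▲┄─···
┄┄╬┄┄╬┄█···
╬┄─┄╬░┄┄···
┄█·········
···········
···········

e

···········
···········
···········
─┄╬█┄┄┄┄···
──█─░░┄─···
┄─╬─┄▲─╬···
┄╬┄┄╬┄█┄···
┄─┄╬░┄┄┄···
█··········
···········
···········

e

···········
···········
···········
┄╬█┄┄┄┄█···
─█─░░┄─╬···
─╬─┄┄▲╬╬···
╬┄┄╬┄█┄─···
─┄╬░┄┄┄╬···
···········
···········
···········

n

███████████
···········
···········
···┄╬─┄╬···
┄╬█┄┄┄┄█···
─█─░░▲─╬···
─╬─┄┄─╬╬···
╬┄┄╬┄█┄─···
─┄╬░┄┄┄╬···
···········
···········

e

███████████
···········
···········
··┄╬─┄╬░···
╬█┄┄┄┄█─···
█─░░┄▲╬─···
╬─┄┄─╬╬┄···
┄┄╬┄█┄─╬···
┄╬░┄┄┄╬····
···········
···········

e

███████████
···········
···········
·┄╬─┄╬░┄···
█┄┄┄┄█─╬···
─░░┄─▲─░···
─┄┄─╬╬┄┄···
┄╬┄█┄─╬┄···
╬░┄┄┄╬·····
···········
···········

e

███████████
···········
···········
┄╬─┄╬░┄┄···
┄┄┄┄█─╬┄···
░░┄─╬▲░█···
┄┄─╬╬┄┄░···
╬┄█┄─╬┄░···
░┄┄┄╬······
···········
···········

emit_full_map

············┄╬─┄╬░┄┄
····─█┄┄─┄╬█┄┄┄┄█─╬┄
·█┄╬┄░─┄──█─░░┄─╬▲░█
·┄─╬─░─┄┄─╬─┄┄─╬╬┄┄░
·┄─╬╬╬┄┄┄╬┄┄╬┄█┄─╬┄░
·┄╬┄█─╬╬┄─┄╬░┄┄┄╬···
───┄┄┄╬┄█···········
─██─╬░··············
█╬┄┄┄╬··············
─█┄╬╬┄··············
╬┄┄┄╬█··············
╬╬┄─█···············
░░█┄─···············
█░┄░╬···············

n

███████████
███████████
···········
···┄█┄┄░···
┄╬─┄╬░┄┄···
┄┄┄┄█▲╬┄···
░░┄─╬─░█···
┄┄─╬╬┄┄░···
╬┄█┄─╬┄░···
░┄┄┄╬······
···········

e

███████████
███████████
···········
··┄█┄┄░┄···
╬─┄╬░┄┄┄···
┄┄┄█─▲┄─···
░┄─╬─░█┄···
┄─╬╬┄┄░─···
┄█┄─╬┄░····
┄┄┄╬·······
···········

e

███████████
███████████
···········
·┄█┄┄░┄─···
─┄╬░┄┄┄─···
┄┄█─╬▲──···
┄─╬─░█┄╬···
─╬╬┄┄░──···
█┄─╬┄░·····
┄┄╬········
···········

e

███████████
███████████
···········
┄█┄┄░┄──···
┄╬░┄┄┄─░···
┄█─╬┄▲─╬···
─╬─░█┄╬─···
╬╬┄┄░──┄···
┄─╬┄░······
┄╬·········
···········

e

███████████
███████████
···········
█┄┄░┄──░···
╬░┄┄┄─░┄···
█─╬┄─▲╬╬···
╬─░█┄╬─┄···
╬┄┄░──┄╬···
─╬┄░·······
╬··········
···········

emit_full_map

···············┄█┄┄░┄──░
············┄╬─┄╬░┄┄┄─░┄
····─█┄┄─┄╬█┄┄┄┄█─╬┄─▲╬╬
·█┄╬┄░─┄──█─░░┄─╬─░█┄╬─┄
·┄─╬─░─┄┄─╬─┄┄─╬╬┄┄░──┄╬
·┄─╬╬╬┄┄┄╬┄┄╬┄█┄─╬┄░····
·┄╬┄█─╬╬┄─┄╬░┄┄┄╬·······
───┄┄┄╬┄█···············
─██─╬░··················
█╬┄┄┄╬··················
─█┄╬╬┄··················
╬┄┄┄╬█··················
╬╬┄─█···················
░░█┄─···················
█░┄░╬···················
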